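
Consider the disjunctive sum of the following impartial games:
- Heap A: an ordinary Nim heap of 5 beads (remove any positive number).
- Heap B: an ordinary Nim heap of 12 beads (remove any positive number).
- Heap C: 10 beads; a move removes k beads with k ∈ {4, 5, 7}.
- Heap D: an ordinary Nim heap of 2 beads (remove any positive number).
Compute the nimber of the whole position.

9

Heap A is a plain Nim heap of size 5, so its Grundy value is 5.
Heap B is a plain Nim heap of size 12, so its Grundy value is 12.
For heap C, compute g(0), g(1), … with moves {4, 5, 7}:
k:     0  1  2  3  4  5  6  7  8  9 10
g(k):  0  0  0  0  1  1  1  1  2  2  2
So g(10) = 2.
Heap D is a plain Nim heap of size 2, so its Grundy value is 2.
By the Sprague-Grundy theorem, the Grundy value of a sum of independent games is the XOR of the component values.
Combined value = 5 ⊕ 12 ⊕ 2 ⊕ 2 = 9.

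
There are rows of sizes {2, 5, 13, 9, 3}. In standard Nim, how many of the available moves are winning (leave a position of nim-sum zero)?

Nim-sum: 2 ⊕ 5 ⊕ 13 ⊕ 9 ⊕ 3 = 0.
The nim-sum is already 0, so every move leaves a nonzero nim-sum — there are no winning moves.

0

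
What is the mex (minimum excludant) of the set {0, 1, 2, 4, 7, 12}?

The values 0, 1, 2 are all present; 3 is the first non-negative integer missing from the set.

3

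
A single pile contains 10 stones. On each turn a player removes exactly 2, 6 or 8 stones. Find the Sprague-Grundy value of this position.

3

Grundy values for subtraction set {2, 6, 8}:
k:     0  1  2  3  4  5  6  7  8  9 10
g(k):  0  0  1  1  0  0  1  1  2  2  3
So g(10) = 3.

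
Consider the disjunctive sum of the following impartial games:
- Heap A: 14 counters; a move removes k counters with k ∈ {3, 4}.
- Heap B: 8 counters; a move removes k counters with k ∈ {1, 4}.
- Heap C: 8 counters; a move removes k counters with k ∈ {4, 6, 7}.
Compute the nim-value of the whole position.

Build the Grundy sequence for heap A with g(k) = mex{g(k−s) : s ∈ {3, 4}, s ≤ k}:
g(0) = mex{} = 0
g(1) = mex{} = 0
g(2) = mex{} = 0
g(3) = mex{0} = 1
g(4) = mex{0} = 1
g(5) = mex{0} = 1
g(6) = mex{0,1} = 2
g(7) = mex{1} = 0
g(8) = mex{1} = 0
g(9) = mex{1,2} = 0
g(10) = mex{0,2} = 1
g(11) = mex{0} = 1
g(12) = mex{0} = 1
g(13) = mex{0,1} = 2
g(14) = mex{1} = 0
So g(14) = 0.
For heap B, compute g(0), g(1), … with moves {1, 4}:
k:     0  1  2  3  4  5  6  7  8
g(k):  0  1  0  1  2  0  1  0  1
So g(8) = 1.
Build the Grundy sequence for heap C with g(k) = mex{g(k−s) : s ∈ {4, 6, 7}, s ≤ k}:
g(0) = mex{} = 0
g(1) = mex{} = 0
g(2) = mex{} = 0
g(3) = mex{} = 0
g(4) = mex{0} = 1
g(5) = mex{0} = 1
g(6) = mex{0} = 1
g(7) = mex{0} = 1
g(8) = mex{0,1} = 2
So g(8) = 2.
The value of a disjunctive sum is the nim-sum of the parts.
Combined value = 0 XOR 1 XOR 2 = 3.

3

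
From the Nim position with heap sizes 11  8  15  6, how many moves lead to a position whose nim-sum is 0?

In binary:
  1011  (11)
  1000  (8)
  1111  (15)
  0110  (6)
  ----
  1010  (10)
The overall nim-sum is X = 10. A heap of size p has a winning move iff p XOR X < p (reduce it to p XOR X).
  11: 11 XOR 10 = 1 < 11 — winning move (to 1).
  8: 8 XOR 10 = 2 < 8 — winning move (to 2).
  15: 15 XOR 10 = 5 < 15 — winning move (to 5).
  6: 6 XOR 10 = 12 ≥ 6 — no move.
That gives 3 winning moves.

3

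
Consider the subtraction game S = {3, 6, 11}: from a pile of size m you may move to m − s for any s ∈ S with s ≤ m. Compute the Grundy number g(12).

1

Build the Grundy sequence with g(k) = mex{g(k−s) : s ∈ {3, 6, 11}, s ≤ k}:
g(0) = mex{} = 0
g(1) = mex{} = 0
g(2) = mex{} = 0
g(3) = mex{0} = 1
g(4) = mex{0} = 1
g(5) = mex{0} = 1
g(6) = mex{0,1} = 2
g(7) = mex{0,1} = 2
g(8) = mex{0,1} = 2
g(9) = mex{1,2} = 0
g(10) = mex{1,2} = 0
g(11) = mex{0,1,2} = 3
g(12) = mex{0,2} = 1
So g(12) = 1.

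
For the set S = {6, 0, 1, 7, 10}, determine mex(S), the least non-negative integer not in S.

The values 0, 1 are all present; 2 is the first non-negative integer missing from the set.

2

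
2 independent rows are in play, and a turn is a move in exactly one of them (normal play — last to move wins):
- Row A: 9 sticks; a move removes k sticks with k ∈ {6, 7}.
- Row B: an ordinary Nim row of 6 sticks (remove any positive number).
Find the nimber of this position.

7

For row A, compute g(0), g(1), … with moves {6, 7}:
g(0) = mex{} = 0
g(1) = mex{} = 0
g(2) = mex{} = 0
g(3) = mex{} = 0
g(4) = mex{} = 0
g(5) = mex{} = 0
g(6) = mex{0} = 1
g(7) = mex{0} = 1
g(8) = mex{0} = 1
g(9) = mex{0} = 1
So g(9) = 1.
Row B is a plain Nim row of size 6, so its Grundy value is 6.
The value of a disjunctive sum is the nim-sum of the parts.
Combined value = 1 ⊕ 6 = 7.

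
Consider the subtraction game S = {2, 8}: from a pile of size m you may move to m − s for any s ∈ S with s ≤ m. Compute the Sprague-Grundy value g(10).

Compute g(0), g(1), … for moves {2, 8}:
g(0) = mex{} = 0
g(1) = mex{} = 0
g(2) = mex{0} = 1
g(3) = mex{0} = 1
g(4) = mex{1} = 0
g(5) = mex{1} = 0
g(6) = mex{0} = 1
g(7) = mex{0} = 1
g(8) = mex{0,1} = 2
g(9) = mex{0,1} = 2
g(10) = mex{1,2} = 0
So g(10) = 0.

0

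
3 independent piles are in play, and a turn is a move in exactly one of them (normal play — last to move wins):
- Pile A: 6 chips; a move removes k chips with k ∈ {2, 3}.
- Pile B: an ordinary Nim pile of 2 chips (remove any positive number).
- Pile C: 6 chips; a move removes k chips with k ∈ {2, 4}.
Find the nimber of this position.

2

For pile A, compute g(0), g(1), … with moves {2, 3}:
k:     0  1  2  3  4  5  6
g(k):  0  0  1  1  2  0  0
So g(6) = 0.
Pile B is a plain Nim pile of size 2, so its Grundy value is 2.
For pile C, compute g(0), g(1), … with moves {2, 4}:
g(0) = mex{} = 0
g(1) = mex{} = 0
g(2) = mex{0} = 1
g(3) = mex{0} = 1
g(4) = mex{0,1} = 2
g(5) = mex{0,1} = 2
g(6) = mex{1,2} = 0
So g(6) = 0.
The value of a disjunctive sum is the nim-sum of the parts.
Combined value = 0 ⊕ 2 ⊕ 0 = 2.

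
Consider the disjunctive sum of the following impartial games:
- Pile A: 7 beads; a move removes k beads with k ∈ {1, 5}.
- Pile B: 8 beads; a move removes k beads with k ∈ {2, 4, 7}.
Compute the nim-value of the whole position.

Build the Grundy sequence for pile A with g(k) = mex{g(k−s) : s ∈ {1, 5}, s ≤ k}:
k:     0  1  2  3  4  5  6  7
g(k):  0  1  0  1  0  1  0  1
So g(7) = 1.
Grundy values for pile B (subtraction set {2, 4, 7}):
k:     0  1  2  3  4  5  6  7  8
g(k):  0  0  1  1  2  2  0  3  1
So g(8) = 1.
The value of a disjunctive sum is the nim-sum of the parts.
Combined value = 1 ⊕ 1 = 0.

0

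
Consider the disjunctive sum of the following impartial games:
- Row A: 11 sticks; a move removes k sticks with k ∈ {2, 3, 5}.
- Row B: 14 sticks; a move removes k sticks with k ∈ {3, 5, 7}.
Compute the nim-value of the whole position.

3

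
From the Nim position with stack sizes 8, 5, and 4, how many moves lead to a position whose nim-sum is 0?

1

Nim-sum: 8 XOR 5 XOR 4 = 9.
The overall nim-sum is X = 9. A stack of size p has a winning move iff p XOR X < p (reduce it to p XOR X).
  8: 8 XOR 9 = 1 < 8 — winning move (to 1).
  5: 5 XOR 9 = 12 ≥ 5 — no move.
  4: 4 XOR 9 = 13 ≥ 4 — no move.
That gives 1 winning move.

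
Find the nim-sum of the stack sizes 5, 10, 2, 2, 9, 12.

10

Compute the nim-sum pairwise:
5 ⊕ 10 = 15
15 ⊕ 2 = 13
13 ⊕ 2 = 15
15 ⊕ 9 = 6
6 ⊕ 12 = 10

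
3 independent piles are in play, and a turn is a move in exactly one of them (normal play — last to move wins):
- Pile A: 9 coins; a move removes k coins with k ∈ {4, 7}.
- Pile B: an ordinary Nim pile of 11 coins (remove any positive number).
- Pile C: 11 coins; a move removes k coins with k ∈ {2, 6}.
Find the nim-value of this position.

For pile A, compute g(0), g(1), … with moves {4, 7}:
g(0) = mex{} = 0
g(1) = mex{} = 0
g(2) = mex{} = 0
g(3) = mex{} = 0
g(4) = mex{0} = 1
g(5) = mex{0} = 1
g(6) = mex{0} = 1
g(7) = mex{0} = 1
g(8) = mex{0,1} = 2
g(9) = mex{0,1} = 2
So g(9) = 2.
Pile B is a plain Nim pile of size 11, so its Grundy value is 11.
Build the Grundy sequence for pile C with g(k) = mex{g(k−s) : s ∈ {2, 6}, s ≤ k}:
g(0) = mex{} = 0
g(1) = mex{} = 0
g(2) = mex{0} = 1
g(3) = mex{0} = 1
g(4) = mex{1} = 0
g(5) = mex{1} = 0
g(6) = mex{0} = 1
g(7) = mex{0} = 1
g(8) = mex{1} = 0
g(9) = mex{1} = 0
g(10) = mex{0} = 1
g(11) = mex{0} = 1
So g(11) = 1.
By the Sprague-Grundy theorem, the Grundy value of a sum of independent games is the XOR of the component values.
Combined value = 2 ⊕ 11 ⊕ 1 = 8.

8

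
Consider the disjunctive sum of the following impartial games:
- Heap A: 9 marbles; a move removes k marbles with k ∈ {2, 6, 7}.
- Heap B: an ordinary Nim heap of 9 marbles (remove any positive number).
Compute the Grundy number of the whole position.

For heap A, compute g(0), g(1), … with moves {2, 6, 7}:
k:     0  1  2  3  4  5  6  7  8  9
g(k):  0  0  1  1  0  0  1  1  2  0
So g(9) = 0.
Heap B is a plain Nim heap of size 9, so its Grundy value is 9.
The value of a disjunctive sum is the nim-sum of the parts.
Combined value = 0 XOR 9 = 9.

9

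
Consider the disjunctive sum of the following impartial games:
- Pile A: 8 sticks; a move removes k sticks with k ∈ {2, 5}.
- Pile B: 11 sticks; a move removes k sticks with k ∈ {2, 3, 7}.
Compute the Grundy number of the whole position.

0

For pile A, compute g(0), g(1), … with moves {2, 5}:
k:     0  1  2  3  4  5  6  7  8
g(k):  0  0  1  1  0  2  1  0  0
So g(8) = 0.
Grundy values for pile B (subtraction set {2, 3, 7}):
g(0) = mex{} = 0
g(1) = mex{} = 0
g(2) = mex{0} = 1
g(3) = mex{0} = 1
g(4) = mex{0,1} = 2
g(5) = mex{1} = 0
g(6) = mex{1,2} = 0
g(7) = mex{0,2} = 1
g(8) = mex{0} = 1
g(9) = mex{0,1} = 2
g(10) = mex{1} = 0
g(11) = mex{1,2} = 0
So g(11) = 0.
By the Sprague-Grundy theorem, the Grundy value of a sum of independent games is the XOR of the component values.
Combined value = 0 XOR 0 = 0.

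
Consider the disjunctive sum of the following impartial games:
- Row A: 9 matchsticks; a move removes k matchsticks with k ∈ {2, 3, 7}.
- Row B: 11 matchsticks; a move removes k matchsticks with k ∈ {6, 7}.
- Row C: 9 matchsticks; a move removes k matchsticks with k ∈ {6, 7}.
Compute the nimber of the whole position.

2

Build the Grundy sequence for row A with g(k) = mex{g(k−s) : s ∈ {2, 3, 7}, s ≤ k}:
k:     0  1  2  3  4  5  6  7  8  9
g(k):  0  0  1  1  2  0  0  1  1  2
So g(9) = 2.
For row B, compute g(0), g(1), … with moves {6, 7}:
g(0) = mex{} = 0
g(1) = mex{} = 0
g(2) = mex{} = 0
g(3) = mex{} = 0
g(4) = mex{} = 0
g(5) = mex{} = 0
g(6) = mex{0} = 1
g(7) = mex{0} = 1
g(8) = mex{0} = 1
g(9) = mex{0} = 1
g(10) = mex{0} = 1
g(11) = mex{0} = 1
So g(11) = 1.
For row C, compute g(0), g(1), … with moves {6, 7}:
k:     0  1  2  3  4  5  6  7  8  9
g(k):  0  0  0  0  0  0  1  1  1  1
So g(9) = 1.
The value of a disjunctive sum is the nim-sum of the parts.
Combined value = 2 ⊕ 1 ⊕ 1 = 2.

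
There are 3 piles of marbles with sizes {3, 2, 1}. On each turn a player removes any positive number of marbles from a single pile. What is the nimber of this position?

Write each in binary and XOR column by column:
  11  (3)
  10  (2)
  01  (1)
  --
  00  (0)

0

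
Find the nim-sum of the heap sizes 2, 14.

12

Nim-sum: 2 ⊕ 14 = 12.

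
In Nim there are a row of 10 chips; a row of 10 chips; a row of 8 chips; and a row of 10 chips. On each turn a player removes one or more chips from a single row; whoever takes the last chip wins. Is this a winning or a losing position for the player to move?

Compute the nim-sum pairwise:
10 XOR 10 = 0
0 XOR 8 = 8
8 XOR 10 = 2
The nim-sum is 2 ≠ 0, so this is an N-position: the player to move can win.

Winning position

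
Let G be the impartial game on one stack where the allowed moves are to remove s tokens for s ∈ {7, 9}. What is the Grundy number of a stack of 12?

Build the Grundy sequence with g(k) = mex{g(k−s) : s ∈ {7, 9}, s ≤ k}:
k:     0  1  2  3  4  5  6  7  8  9 10 11 12
g(k):  0  0  0  0  0  0  0  1  1  1  1  1  1
So g(12) = 1.

1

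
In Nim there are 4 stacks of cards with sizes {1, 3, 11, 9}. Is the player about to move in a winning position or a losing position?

Losing position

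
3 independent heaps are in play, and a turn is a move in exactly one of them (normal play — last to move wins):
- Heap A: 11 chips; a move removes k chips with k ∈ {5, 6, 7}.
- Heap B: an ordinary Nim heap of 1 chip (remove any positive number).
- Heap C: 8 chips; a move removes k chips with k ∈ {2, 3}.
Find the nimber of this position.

For heap A, compute g(0), g(1), … with moves {5, 6, 7}:
k:     0  1  2  3  4  5  6  7  8  9 10 11
g(k):  0  0  0  0  0  1  1  1  1  1  2  2
So g(11) = 2.
Heap B is a plain Nim heap of size 1, so its Grundy value is 1.
Build the Grundy sequence for heap C with g(k) = mex{g(k−s) : s ∈ {2, 3}, s ≤ k}:
g(0) = mex{} = 0
g(1) = mex{} = 0
g(2) = mex{0} = 1
g(3) = mex{0} = 1
g(4) = mex{0,1} = 2
g(5) = mex{1} = 0
g(6) = mex{1,2} = 0
g(7) = mex{0,2} = 1
g(8) = mex{0} = 1
So g(8) = 1.
The value of a disjunctive sum is the nim-sum of the parts.
Combined value = 2 XOR 1 XOR 1 = 2.

2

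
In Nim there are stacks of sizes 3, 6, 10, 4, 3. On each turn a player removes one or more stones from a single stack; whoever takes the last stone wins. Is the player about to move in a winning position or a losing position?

Winning position

Bitwise XOR of the heap sizes:
  0011  (3)
  0110  (6)
  1010  (10)
  0100  (4)
  0011  (3)
  ----
  1000  (8)
The nim-sum is 8 ≠ 0, so this is an N-position: the player to move can win.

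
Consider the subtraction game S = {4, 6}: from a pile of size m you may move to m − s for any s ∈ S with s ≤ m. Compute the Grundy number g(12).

0

Build the Grundy sequence with g(k) = mex{g(k−s) : s ∈ {4, 6}, s ≤ k}:
g(0) = mex{} = 0
g(1) = mex{} = 0
g(2) = mex{} = 0
g(3) = mex{} = 0
g(4) = mex{0} = 1
g(5) = mex{0} = 1
g(6) = mex{0} = 1
g(7) = mex{0} = 1
g(8) = mex{0,1} = 2
g(9) = mex{0,1} = 2
g(10) = mex{1} = 0
g(11) = mex{1} = 0
g(12) = mex{1,2} = 0
So g(12) = 0.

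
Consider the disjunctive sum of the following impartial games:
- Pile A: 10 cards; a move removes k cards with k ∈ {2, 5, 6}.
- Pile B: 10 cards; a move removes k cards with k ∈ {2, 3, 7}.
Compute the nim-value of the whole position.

1

Build the Grundy sequence for pile A with g(k) = mex{g(k−s) : s ∈ {2, 5, 6}, s ≤ k}:
g(0) = mex{} = 0
g(1) = mex{} = 0
g(2) = mex{0} = 1
g(3) = mex{0} = 1
g(4) = mex{1} = 0
g(5) = mex{0,1} = 2
g(6) = mex{0} = 1
g(7) = mex{0,1,2} = 3
g(8) = mex{1} = 0
g(9) = mex{0,1,3} = 2
g(10) = mex{0,2} = 1
So g(10) = 1.
Grundy values for pile B (subtraction set {2, 3, 7}):
g(0) = mex{} = 0
g(1) = mex{} = 0
g(2) = mex{0} = 1
g(3) = mex{0} = 1
g(4) = mex{0,1} = 2
g(5) = mex{1} = 0
g(6) = mex{1,2} = 0
g(7) = mex{0,2} = 1
g(8) = mex{0} = 1
g(9) = mex{0,1} = 2
g(10) = mex{1} = 0
So g(10) = 0.
By the Sprague-Grundy theorem, the Grundy value of a sum of independent games is the XOR of the component values.
Combined value = 1 XOR 0 = 1.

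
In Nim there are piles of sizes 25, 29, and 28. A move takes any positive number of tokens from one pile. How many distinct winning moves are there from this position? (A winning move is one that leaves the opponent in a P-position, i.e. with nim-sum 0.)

3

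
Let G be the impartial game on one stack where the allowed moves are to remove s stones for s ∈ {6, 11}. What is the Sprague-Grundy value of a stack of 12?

Grundy values for subtraction set {6, 11}:
g(0) = mex{} = 0
g(1) = mex{} = 0
g(2) = mex{} = 0
g(3) = mex{} = 0
g(4) = mex{} = 0
g(5) = mex{} = 0
g(6) = mex{0} = 1
g(7) = mex{0} = 1
g(8) = mex{0} = 1
g(9) = mex{0} = 1
g(10) = mex{0} = 1
g(11) = mex{0} = 1
g(12) = mex{0,1} = 2
So g(12) = 2.

2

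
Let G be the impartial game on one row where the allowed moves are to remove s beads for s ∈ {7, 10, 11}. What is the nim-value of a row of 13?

1

Grundy values for subtraction set {7, 10, 11}:
g(0) = mex{} = 0
g(1) = mex{} = 0
g(2) = mex{} = 0
g(3) = mex{} = 0
g(4) = mex{} = 0
g(5) = mex{} = 0
g(6) = mex{} = 0
g(7) = mex{0} = 1
g(8) = mex{0} = 1
g(9) = mex{0} = 1
g(10) = mex{0} = 1
g(11) = mex{0} = 1
g(12) = mex{0} = 1
g(13) = mex{0} = 1
So g(13) = 1.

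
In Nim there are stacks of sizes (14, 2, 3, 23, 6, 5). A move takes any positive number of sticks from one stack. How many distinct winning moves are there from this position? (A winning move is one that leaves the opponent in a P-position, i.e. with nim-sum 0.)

1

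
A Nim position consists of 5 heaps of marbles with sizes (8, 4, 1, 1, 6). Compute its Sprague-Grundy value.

10

Compute the nim-sum pairwise:
8 ^ 4 = 12
12 ^ 1 = 13
13 ^ 1 = 12
12 ^ 6 = 10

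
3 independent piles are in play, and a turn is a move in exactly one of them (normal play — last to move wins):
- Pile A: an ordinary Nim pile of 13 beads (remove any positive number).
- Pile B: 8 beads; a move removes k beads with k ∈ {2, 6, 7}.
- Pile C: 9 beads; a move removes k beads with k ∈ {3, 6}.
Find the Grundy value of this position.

15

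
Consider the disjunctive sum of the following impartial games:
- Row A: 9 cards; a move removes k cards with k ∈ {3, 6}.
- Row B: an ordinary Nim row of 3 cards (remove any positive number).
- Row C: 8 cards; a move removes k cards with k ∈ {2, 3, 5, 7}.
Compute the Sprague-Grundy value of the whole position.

7

Build the Grundy sequence for row A with g(k) = mex{g(k−s) : s ∈ {3, 6}, s ≤ k}:
g(0) = mex{} = 0
g(1) = mex{} = 0
g(2) = mex{} = 0
g(3) = mex{0} = 1
g(4) = mex{0} = 1
g(5) = mex{0} = 1
g(6) = mex{0,1} = 2
g(7) = mex{0,1} = 2
g(8) = mex{0,1} = 2
g(9) = mex{1,2} = 0
So g(9) = 0.
Row B is a plain Nim row of size 3, so its Grundy value is 3.
Grundy values for row C (subtraction set {2, 3, 5, 7}):
g(0) = mex{} = 0
g(1) = mex{} = 0
g(2) = mex{0} = 1
g(3) = mex{0} = 1
g(4) = mex{0,1} = 2
g(5) = mex{0,1} = 2
g(6) = mex{0,1,2} = 3
g(7) = mex{0,1,2} = 3
g(8) = mex{0,1,2,3} = 4
So g(8) = 4.
By the Sprague-Grundy theorem, the Grundy value of a sum of independent games is the XOR of the component values.
Combined value = 0 ⊕ 3 ⊕ 4 = 7.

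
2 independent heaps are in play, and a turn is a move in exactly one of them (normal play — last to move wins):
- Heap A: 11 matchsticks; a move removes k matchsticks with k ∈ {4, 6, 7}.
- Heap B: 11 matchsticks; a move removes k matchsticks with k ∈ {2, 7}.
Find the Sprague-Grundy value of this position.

For heap A, compute g(0), g(1), … with moves {4, 6, 7}:
g(0) = mex{} = 0
g(1) = mex{} = 0
g(2) = mex{} = 0
g(3) = mex{} = 0
g(4) = mex{0} = 1
g(5) = mex{0} = 1
g(6) = mex{0} = 1
g(7) = mex{0} = 1
g(8) = mex{0,1} = 2
g(9) = mex{0,1} = 2
g(10) = mex{0,1} = 2
g(11) = mex{1} = 0
So g(11) = 0.
For heap B, compute g(0), g(1), … with moves {2, 7}:
k:     0  1  2  3  4  5  6  7  8  9 10 11
g(k):  0  0  1  1  0  0  1  1  2  0  0  1
So g(11) = 1.
By the Sprague-Grundy theorem, the Grundy value of a sum of independent games is the XOR of the component values.
Combined value = 0 ⊕ 1 = 1.

1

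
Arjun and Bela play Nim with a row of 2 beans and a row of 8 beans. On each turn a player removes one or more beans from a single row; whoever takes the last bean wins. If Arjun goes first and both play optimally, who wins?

Arjun wins

Nim-sum: 2 ⊕ 8 = 10.
The nim-sum is 10 ≠ 0, so this is an N-position: the player to move can win; Arjun has a winning move.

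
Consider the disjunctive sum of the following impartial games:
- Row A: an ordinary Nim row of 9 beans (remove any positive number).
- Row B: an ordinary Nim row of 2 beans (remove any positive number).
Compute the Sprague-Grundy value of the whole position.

11

Row A is a plain Nim row of size 9, so its Grundy value is 9.
Row B is a plain Nim row of size 2, so its Grundy value is 2.
The value of a disjunctive sum is the nim-sum of the parts.
Combined value = 9 ⊕ 2 = 11.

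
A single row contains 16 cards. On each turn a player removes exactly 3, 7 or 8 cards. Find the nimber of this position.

Grundy values for subtraction set {3, 7, 8}:
k:     0  1  2  3  4  5  6  7  8  9 10 11 12 13 14 15 16
g(k):  0  0  0  1  1  1  0  2  2  1  3  0  0  2  1  1  0
So g(16) = 0.

0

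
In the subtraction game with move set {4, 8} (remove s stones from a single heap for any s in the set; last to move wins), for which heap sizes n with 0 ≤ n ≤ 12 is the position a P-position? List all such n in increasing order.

0, 1, 2, 3, 12

Build the Grundy sequence with g(k) = mex{g(k−s) : s ∈ {4, 8}, s ≤ k}:
k:     0  1  2  3  4  5  6  7  8  9 10 11 12
g(k):  0  0  0  0  1  1  1  1  2  2  2  2  0
The P-positions (g = 0) in 0..12 are 0, 1, 2, 3, 12.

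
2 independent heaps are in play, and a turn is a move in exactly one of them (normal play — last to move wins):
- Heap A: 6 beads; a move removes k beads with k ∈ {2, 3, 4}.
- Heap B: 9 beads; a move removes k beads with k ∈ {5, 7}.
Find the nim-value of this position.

1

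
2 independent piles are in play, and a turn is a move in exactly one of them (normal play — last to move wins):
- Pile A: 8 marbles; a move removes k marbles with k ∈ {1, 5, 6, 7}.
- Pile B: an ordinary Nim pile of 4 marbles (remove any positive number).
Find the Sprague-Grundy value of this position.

Build the Grundy sequence for pile A with g(k) = mex{g(k−s) : s ∈ {1, 5, 6, 7}, s ≤ k}:
k:     0  1  2  3  4  5  6  7  8
g(k):  0  1  0  1  0  1  2  3  2
So g(8) = 2.
Pile B is a plain Nim pile of size 4, so its Grundy value is 4.
The value of a disjunctive sum is the nim-sum of the parts.
Combined value = 2 XOR 4 = 6.

6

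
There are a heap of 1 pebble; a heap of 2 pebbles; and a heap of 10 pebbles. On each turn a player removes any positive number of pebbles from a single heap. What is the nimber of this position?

9

Nim-sum: 1 ⊕ 2 ⊕ 10 = 9.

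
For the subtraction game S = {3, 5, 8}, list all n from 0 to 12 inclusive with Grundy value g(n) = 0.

0, 1, 2, 11, 12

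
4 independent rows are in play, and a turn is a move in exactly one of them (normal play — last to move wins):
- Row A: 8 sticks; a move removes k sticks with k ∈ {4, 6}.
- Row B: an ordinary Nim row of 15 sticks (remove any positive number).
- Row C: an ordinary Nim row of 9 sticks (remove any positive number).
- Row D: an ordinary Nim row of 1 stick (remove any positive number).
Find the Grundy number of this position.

5

Build the Grundy sequence for row A with g(k) = mex{g(k−s) : s ∈ {4, 6}, s ≤ k}:
g(0) = mex{} = 0
g(1) = mex{} = 0
g(2) = mex{} = 0
g(3) = mex{} = 0
g(4) = mex{0} = 1
g(5) = mex{0} = 1
g(6) = mex{0} = 1
g(7) = mex{0} = 1
g(8) = mex{0,1} = 2
So g(8) = 2.
Row B is a plain Nim row of size 15, so its Grundy value is 15.
Row C is a plain Nim row of size 9, so its Grundy value is 9.
Row D is a plain Nim row of size 1, so its Grundy value is 1.
By the Sprague-Grundy theorem, the Grundy value of a sum of independent games is the XOR of the component values.
Combined value = 2 ⊕ 15 ⊕ 9 ⊕ 1 = 5.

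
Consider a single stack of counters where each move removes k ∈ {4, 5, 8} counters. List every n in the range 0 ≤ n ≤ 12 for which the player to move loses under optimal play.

0, 1, 2, 3, 12

Build the Grundy sequence with g(k) = mex{g(k−s) : s ∈ {4, 5, 8}, s ≤ k}:
g(0) = mex{} = 0
g(1) = mex{} = 0
g(2) = mex{} = 0
g(3) = mex{} = 0
g(4) = mex{0} = 1
g(5) = mex{0} = 1
g(6) = mex{0} = 1
g(7) = mex{0} = 1
g(8) = mex{0,1} = 2
g(9) = mex{0,1} = 2
g(10) = mex{0,1} = 2
g(11) = mex{0,1} = 2
g(12) = mex{1,2} = 0
The P-positions (g = 0) in 0..12 are 0, 1, 2, 3, 12.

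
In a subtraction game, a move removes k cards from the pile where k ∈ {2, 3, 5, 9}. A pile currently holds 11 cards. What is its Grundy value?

Compute g(0), g(1), … for moves {2, 3, 5, 9}:
k:     0  1  2  3  4  5  6  7  8  9 10 11
g(k):  0  0  1  1  2  2  3  0  0  1  1  2
So g(11) = 2.

2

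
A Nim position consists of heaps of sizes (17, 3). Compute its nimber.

Nim-sum: 17 XOR 3 = 18.

18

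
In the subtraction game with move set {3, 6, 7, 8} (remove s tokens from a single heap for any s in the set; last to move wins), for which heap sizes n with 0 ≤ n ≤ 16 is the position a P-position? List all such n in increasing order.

Build the Grundy sequence with g(k) = mex{g(k−s) : s ∈ {3, 6, 7, 8}, s ≤ k}:
k:     0  1  2  3  4  5  6  7  8  9 10 11 12 13 14 15 16
g(k):  0  0  0  1  1  1  2  2  2  3  3  0  0  0  1  1  1
The P-positions (g = 0) in 0..16 are 0, 1, 2, 11, 12, 13.

0, 1, 2, 11, 12, 13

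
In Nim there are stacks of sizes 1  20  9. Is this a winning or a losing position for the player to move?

Winning position

Compute the nim-sum pairwise:
1 ^ 20 = 21
21 ^ 9 = 28
The nim-sum is 28 ≠ 0, so this is an N-position: the player to move can win.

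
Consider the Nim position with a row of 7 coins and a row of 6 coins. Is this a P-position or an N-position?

N-position

Compute the nim-sum pairwise:
7 ^ 6 = 1
The nim-sum is 1 ≠ 0, so this is an N-position: the player to move can win.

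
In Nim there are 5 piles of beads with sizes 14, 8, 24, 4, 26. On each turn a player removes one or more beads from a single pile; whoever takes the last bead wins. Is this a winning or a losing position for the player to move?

Nim-sum: 14 XOR 8 XOR 24 XOR 4 XOR 26 = 0.
The nim-sum is 0, so this is a P-position: the player to move is in a losing position under optimal play.

Losing position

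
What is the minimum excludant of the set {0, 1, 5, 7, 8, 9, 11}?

The values 0, 1 are all present; 2 is the first non-negative integer missing from the set.

2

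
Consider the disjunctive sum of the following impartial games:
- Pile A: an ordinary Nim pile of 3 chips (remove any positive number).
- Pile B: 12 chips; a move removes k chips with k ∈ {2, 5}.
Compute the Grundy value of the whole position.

Pile A is a plain Nim pile of size 3, so its Grundy value is 3.
Build the Grundy sequence for pile B with g(k) = mex{g(k−s) : s ∈ {2, 5}, s ≤ k}:
g(0) = mex{} = 0
g(1) = mex{} = 0
g(2) = mex{0} = 1
g(3) = mex{0} = 1
g(4) = mex{1} = 0
g(5) = mex{0,1} = 2
g(6) = mex{0} = 1
g(7) = mex{1,2} = 0
g(8) = mex{1} = 0
g(9) = mex{0} = 1
g(10) = mex{0,2} = 1
g(11) = mex{1} = 0
g(12) = mex{0,1} = 2
So g(12) = 2.
By the Sprague-Grundy theorem, the Grundy value of a sum of independent games is the XOR of the component values.
Combined value = 3 ⊕ 2 = 1.

1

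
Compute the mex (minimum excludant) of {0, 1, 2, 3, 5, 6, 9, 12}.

4

The values 0, 1, 2, 3 are all present; 4 is the first non-negative integer missing from the set.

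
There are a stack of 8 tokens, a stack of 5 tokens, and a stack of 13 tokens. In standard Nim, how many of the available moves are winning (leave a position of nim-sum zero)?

Write each in binary and XOR column by column:
  1000  (8)
  0101  (5)
  1101  (13)
  ----
  0000  (0)
The nim-sum is already 0, so every move leaves a nonzero nim-sum — there are no winning moves.

0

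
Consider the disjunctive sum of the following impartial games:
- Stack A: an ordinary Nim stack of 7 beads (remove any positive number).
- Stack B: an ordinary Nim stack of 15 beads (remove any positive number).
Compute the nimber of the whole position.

8

Stack A is a plain Nim stack of size 7, so its Grundy value is 7.
Stack B is a plain Nim stack of size 15, so its Grundy value is 15.
The value of a disjunctive sum is the nim-sum of the parts.
Combined value = 7 XOR 15 = 8.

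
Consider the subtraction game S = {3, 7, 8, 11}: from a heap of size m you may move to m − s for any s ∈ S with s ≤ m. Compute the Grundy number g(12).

Grundy values for subtraction set {3, 7, 8, 11}:
k:     0  1  2  3  4  5  6  7  8  9 10 11 12
g(k):  0  0  0  1  1  1  0  2  2  1  3  3  2
So g(12) = 2.

2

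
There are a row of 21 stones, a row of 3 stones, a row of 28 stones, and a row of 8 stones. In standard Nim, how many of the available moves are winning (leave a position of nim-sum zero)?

1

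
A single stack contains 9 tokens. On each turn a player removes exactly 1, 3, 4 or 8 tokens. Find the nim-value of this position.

0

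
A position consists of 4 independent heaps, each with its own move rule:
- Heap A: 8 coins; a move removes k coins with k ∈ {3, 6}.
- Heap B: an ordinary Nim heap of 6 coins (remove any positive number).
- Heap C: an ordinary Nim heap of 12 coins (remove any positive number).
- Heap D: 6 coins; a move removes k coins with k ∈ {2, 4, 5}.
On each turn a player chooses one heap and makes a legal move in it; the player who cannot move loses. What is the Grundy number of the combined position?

For heap A, compute g(0), g(1), … with moves {3, 6}:
k:     0  1  2  3  4  5  6  7  8
g(k):  0  0  0  1  1  1  2  2  2
So g(8) = 2.
Heap B is a plain Nim heap of size 6, so its Grundy value is 6.
Heap C is a plain Nim heap of size 12, so its Grundy value is 12.
Grundy values for heap D (subtraction set {2, 4, 5}):
k:     0  1  2  3  4  5  6
g(k):  0  0  1  1  2  2  3
So g(6) = 3.
The value of a disjunctive sum is the nim-sum of the parts.
Combined value = 2 ⊕ 6 ⊕ 12 ⊕ 3 = 11.

11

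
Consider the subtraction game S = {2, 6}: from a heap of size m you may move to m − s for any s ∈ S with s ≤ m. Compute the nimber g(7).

Build the Grundy sequence with g(k) = mex{g(k−s) : s ∈ {2, 6}, s ≤ k}:
g(0) = mex{} = 0
g(1) = mex{} = 0
g(2) = mex{0} = 1
g(3) = mex{0} = 1
g(4) = mex{1} = 0
g(5) = mex{1} = 0
g(6) = mex{0} = 1
g(7) = mex{0} = 1
So g(7) = 1.

1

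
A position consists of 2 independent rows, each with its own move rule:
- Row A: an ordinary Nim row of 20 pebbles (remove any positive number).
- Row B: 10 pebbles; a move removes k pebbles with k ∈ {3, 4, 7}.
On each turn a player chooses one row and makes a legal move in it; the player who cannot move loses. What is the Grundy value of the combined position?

20

Row A is a plain Nim row of size 20, so its Grundy value is 20.
For row B, compute g(0), g(1), … with moves {3, 4, 7}:
g(0) = mex{} = 0
g(1) = mex{} = 0
g(2) = mex{} = 0
g(3) = mex{0} = 1
g(4) = mex{0} = 1
g(5) = mex{0} = 1
g(6) = mex{0,1} = 2
g(7) = mex{0,1} = 2
g(8) = mex{0,1} = 2
g(9) = mex{0,1,2} = 3
g(10) = mex{1,2} = 0
So g(10) = 0.
The value of a disjunctive sum is the nim-sum of the parts.
Combined value = 20 ⊕ 0 = 20.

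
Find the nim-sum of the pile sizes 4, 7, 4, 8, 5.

10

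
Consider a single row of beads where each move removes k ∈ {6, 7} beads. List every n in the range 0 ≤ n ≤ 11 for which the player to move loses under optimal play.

0, 1, 2, 3, 4, 5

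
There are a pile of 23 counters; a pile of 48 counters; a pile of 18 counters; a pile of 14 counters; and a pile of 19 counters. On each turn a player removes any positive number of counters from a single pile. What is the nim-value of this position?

40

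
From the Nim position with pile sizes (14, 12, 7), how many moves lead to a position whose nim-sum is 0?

3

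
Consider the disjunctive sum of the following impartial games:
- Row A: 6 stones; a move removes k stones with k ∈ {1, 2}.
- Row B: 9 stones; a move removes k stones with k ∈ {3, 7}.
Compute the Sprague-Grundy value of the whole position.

1

For row A, compute g(0), g(1), … with moves {1, 2}:
g(0) = mex{} = 0
g(1) = mex{0} = 1
g(2) = mex{0,1} = 2
g(3) = mex{1,2} = 0
g(4) = mex{0,2} = 1
g(5) = mex{0,1} = 2
g(6) = mex{1,2} = 0
So g(6) = 0.
For row B, compute g(0), g(1), … with moves {3, 7}:
g(0) = mex{} = 0
g(1) = mex{} = 0
g(2) = mex{} = 0
g(3) = mex{0} = 1
g(4) = mex{0} = 1
g(5) = mex{0} = 1
g(6) = mex{1} = 0
g(7) = mex{0,1} = 2
g(8) = mex{0,1} = 2
g(9) = mex{0} = 1
So g(9) = 1.
The value of a disjunctive sum is the nim-sum of the parts.
Combined value = 0 XOR 1 = 1.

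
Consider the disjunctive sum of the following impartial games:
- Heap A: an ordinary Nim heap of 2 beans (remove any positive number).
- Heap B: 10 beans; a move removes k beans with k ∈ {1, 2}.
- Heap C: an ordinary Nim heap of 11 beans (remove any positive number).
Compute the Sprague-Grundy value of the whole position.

8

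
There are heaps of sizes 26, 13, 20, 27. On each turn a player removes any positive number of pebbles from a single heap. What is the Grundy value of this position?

Bitwise XOR of the heap sizes:
  11010  (26)
  01101  (13)
  10100  (20)
  11011  (27)
  -----
  11000  (24)

24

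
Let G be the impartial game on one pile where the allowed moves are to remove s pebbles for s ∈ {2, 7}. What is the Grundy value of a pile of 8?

2

Grundy values for subtraction set {2, 7}:
k:     0  1  2  3  4  5  6  7  8
g(k):  0  0  1  1  0  0  1  1  2
So g(8) = 2.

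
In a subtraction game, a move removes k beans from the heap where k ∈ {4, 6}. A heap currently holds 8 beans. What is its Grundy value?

Grundy values for subtraction set {4, 6}:
k:     0  1  2  3  4  5  6  7  8
g(k):  0  0  0  0  1  1  1  1  2
So g(8) = 2.

2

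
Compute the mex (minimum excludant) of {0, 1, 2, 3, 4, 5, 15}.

The values 0, 1, 2, 3, 4, 5 are all present; 6 is the first non-negative integer missing from the set.

6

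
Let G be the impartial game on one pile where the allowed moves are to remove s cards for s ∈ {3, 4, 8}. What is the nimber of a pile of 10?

Build the Grundy sequence with g(k) = mex{g(k−s) : s ∈ {3, 4, 8}, s ≤ k}:
g(0) = mex{} = 0
g(1) = mex{} = 0
g(2) = mex{} = 0
g(3) = mex{0} = 1
g(4) = mex{0} = 1
g(5) = mex{0} = 1
g(6) = mex{0,1} = 2
g(7) = mex{1} = 0
g(8) = mex{0,1} = 2
g(9) = mex{0,1,2} = 3
g(10) = mex{0,2} = 1
So g(10) = 1.

1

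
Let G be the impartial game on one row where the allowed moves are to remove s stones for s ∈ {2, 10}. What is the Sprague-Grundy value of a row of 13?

Grundy values for subtraction set {2, 10}:
k:     0  1  2  3  4  5  6  7  8  9 10 11 12 13
g(k):  0  0  1  1  0  0  1  1  0  0  1  1  0  0
So g(13) = 0.

0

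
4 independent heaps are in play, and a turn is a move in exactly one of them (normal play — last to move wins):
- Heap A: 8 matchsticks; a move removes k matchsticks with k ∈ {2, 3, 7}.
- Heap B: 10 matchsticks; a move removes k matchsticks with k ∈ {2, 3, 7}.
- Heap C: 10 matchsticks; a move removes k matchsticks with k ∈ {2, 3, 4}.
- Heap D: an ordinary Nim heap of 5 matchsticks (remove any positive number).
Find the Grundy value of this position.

6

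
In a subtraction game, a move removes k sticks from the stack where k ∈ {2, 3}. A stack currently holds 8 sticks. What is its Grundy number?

1

Compute g(0), g(1), … for moves {2, 3}:
g(0) = mex{} = 0
g(1) = mex{} = 0
g(2) = mex{0} = 1
g(3) = mex{0} = 1
g(4) = mex{0,1} = 2
g(5) = mex{1} = 0
g(6) = mex{1,2} = 0
g(7) = mex{0,2} = 1
g(8) = mex{0} = 1
So g(8) = 1.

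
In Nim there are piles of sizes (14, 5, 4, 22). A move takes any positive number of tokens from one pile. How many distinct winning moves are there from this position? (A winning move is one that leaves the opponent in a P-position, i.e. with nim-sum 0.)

Compute the nim-sum pairwise:
14 ^ 5 = 11
11 ^ 4 = 15
15 ^ 22 = 25
The overall nim-sum is X = 25. A pile of size p has a winning move iff p XOR X < p (reduce it to p XOR X).
  14: 14 XOR 25 = 23 ≥ 14 — no move.
  5: 5 XOR 25 = 28 ≥ 5 — no move.
  4: 4 XOR 25 = 29 ≥ 4 — no move.
  22: 22 XOR 25 = 15 < 22 — winning move (to 15).
That gives 1 winning move.

1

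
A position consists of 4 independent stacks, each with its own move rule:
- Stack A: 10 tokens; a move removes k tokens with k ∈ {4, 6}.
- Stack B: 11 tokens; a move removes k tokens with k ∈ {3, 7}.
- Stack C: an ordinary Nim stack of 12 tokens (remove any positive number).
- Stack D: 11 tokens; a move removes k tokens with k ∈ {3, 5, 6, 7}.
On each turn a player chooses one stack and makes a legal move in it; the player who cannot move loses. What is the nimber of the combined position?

12

Grundy values for stack A (subtraction set {4, 6}):
g(0) = mex{} = 0
g(1) = mex{} = 0
g(2) = mex{} = 0
g(3) = mex{} = 0
g(4) = mex{0} = 1
g(5) = mex{0} = 1
g(6) = mex{0} = 1
g(7) = mex{0} = 1
g(8) = mex{0,1} = 2
g(9) = mex{0,1} = 2
g(10) = mex{1} = 0
So g(10) = 0.
For stack B, compute g(0), g(1), … with moves {3, 7}:
k:     0  1  2  3  4  5  6  7  8  9 10 11
g(k):  0  0  0  1  1  1  0  2  2  1  0  0
So g(11) = 0.
Stack C is a plain Nim stack of size 12, so its Grundy value is 12.
Build the Grundy sequence for stack D with g(k) = mex{g(k−s) : s ∈ {3, 5, 6, 7}, s ≤ k}:
g(0) = mex{} = 0
g(1) = mex{} = 0
g(2) = mex{} = 0
g(3) = mex{0} = 1
g(4) = mex{0} = 1
g(5) = mex{0} = 1
g(6) = mex{0,1} = 2
g(7) = mex{0,1} = 2
g(8) = mex{0,1} = 2
g(9) = mex{0,1,2} = 3
g(10) = mex{1,2} = 0
g(11) = mex{1,2} = 0
So g(11) = 0.
The value of a disjunctive sum is the nim-sum of the parts.
Combined value = 0 ⊕ 0 ⊕ 12 ⊕ 0 = 12.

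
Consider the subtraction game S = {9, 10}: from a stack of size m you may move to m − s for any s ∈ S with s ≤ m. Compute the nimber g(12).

1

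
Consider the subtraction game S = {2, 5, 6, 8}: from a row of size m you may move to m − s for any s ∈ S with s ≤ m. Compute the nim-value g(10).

Compute g(0), g(1), … for moves {2, 5, 6, 8}:
g(0) = mex{} = 0
g(1) = mex{} = 0
g(2) = mex{0} = 1
g(3) = mex{0} = 1
g(4) = mex{1} = 0
g(5) = mex{0,1} = 2
g(6) = mex{0} = 1
g(7) = mex{0,1,2} = 3
g(8) = mex{0,1} = 2
g(9) = mex{0,1,3} = 2
g(10) = mex{0,1,2} = 3
So g(10) = 3.

3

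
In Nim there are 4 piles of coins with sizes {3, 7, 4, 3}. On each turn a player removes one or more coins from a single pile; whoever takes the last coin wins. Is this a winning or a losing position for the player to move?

Winning position

Write each in binary and XOR column by column:
  011  (3)
  111  (7)
  100  (4)
  011  (3)
  ---
  011  (3)
The nim-sum is 3 ≠ 0, so this is an N-position: the player to move can win.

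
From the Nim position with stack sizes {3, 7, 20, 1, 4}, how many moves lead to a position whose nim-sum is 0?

Compute the nim-sum pairwise:
3 ^ 7 = 4
4 ^ 20 = 16
16 ^ 1 = 17
17 ^ 4 = 21
The overall nim-sum is X = 21. A stack of size p has a winning move iff p XOR X < p (reduce it to p XOR X).
  3: 3 XOR 21 = 22 ≥ 3 — no move.
  7: 7 XOR 21 = 18 ≥ 7 — no move.
  20: 20 XOR 21 = 1 < 20 — winning move (to 1).
  1: 1 XOR 21 = 20 ≥ 1 — no move.
  4: 4 XOR 21 = 17 ≥ 4 — no move.
That gives 1 winning move.

1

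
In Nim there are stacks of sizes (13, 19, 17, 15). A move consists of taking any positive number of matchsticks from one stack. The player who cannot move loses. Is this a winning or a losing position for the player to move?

Losing position

Compute the nim-sum pairwise:
13 ^ 19 = 30
30 ^ 17 = 15
15 ^ 15 = 0
The nim-sum is 0, so this is a P-position: the player to move is in a losing position under optimal play.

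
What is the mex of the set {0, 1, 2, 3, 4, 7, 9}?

The values 0, 1, 2, 3, 4 are all present; 5 is the first non-negative integer missing from the set.

5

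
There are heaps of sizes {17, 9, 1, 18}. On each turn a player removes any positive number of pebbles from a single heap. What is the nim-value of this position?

Write each in binary and XOR column by column:
  10001  (17)
  01001  (9)
  00001  (1)
  10010  (18)
  -----
  01011  (11)

11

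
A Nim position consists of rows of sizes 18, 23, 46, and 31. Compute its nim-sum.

52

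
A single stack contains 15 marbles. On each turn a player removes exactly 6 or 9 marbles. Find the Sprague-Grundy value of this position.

Grundy values for subtraction set {6, 9}:
k:     0  1  2  3  4  5  6  7  8  9 10 11 12 13 14 15
g(k):  0  0  0  0  0  0  1  1  1  1  1  1  2  2  2  0
So g(15) = 0.

0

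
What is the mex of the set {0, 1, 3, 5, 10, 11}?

2

The values 0, 1 are all present; 2 is the first non-negative integer missing from the set.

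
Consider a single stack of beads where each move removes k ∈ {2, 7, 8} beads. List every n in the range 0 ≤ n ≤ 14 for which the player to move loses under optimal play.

0, 1, 4, 5, 10, 14

Grundy values for subtraction set {2, 7, 8}:
k:     0  1  2  3  4  5  6  7  8  9 10 11 12 13 14
g(k):  0  0  1  1  0  0  1  1  2  2  0  3  1  2  0
The P-positions (g = 0) in 0..14 are 0, 1, 4, 5, 10, 14.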